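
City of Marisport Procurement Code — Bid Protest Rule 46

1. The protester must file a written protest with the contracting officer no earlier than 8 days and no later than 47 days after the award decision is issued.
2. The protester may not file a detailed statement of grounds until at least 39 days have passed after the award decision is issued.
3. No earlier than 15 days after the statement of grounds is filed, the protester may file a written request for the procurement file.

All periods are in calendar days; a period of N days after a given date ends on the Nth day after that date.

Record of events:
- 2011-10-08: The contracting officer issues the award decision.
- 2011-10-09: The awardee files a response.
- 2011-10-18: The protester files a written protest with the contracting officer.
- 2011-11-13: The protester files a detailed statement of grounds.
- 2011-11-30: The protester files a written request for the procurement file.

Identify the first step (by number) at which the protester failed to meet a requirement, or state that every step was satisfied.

Step 1 — 8 and 47 days from 2011-10-08 (when the award decision is issued) are 2011-10-16 and 2011-11-24 respectively; done 2011-10-18 — within the window.
Step 2 — must wait 39 days from 2011-10-08 (when the award decision is issued), so not before 2011-11-16; done 2011-11-13 — 3 days too early.
That is the first point of non-compliance.

Step 2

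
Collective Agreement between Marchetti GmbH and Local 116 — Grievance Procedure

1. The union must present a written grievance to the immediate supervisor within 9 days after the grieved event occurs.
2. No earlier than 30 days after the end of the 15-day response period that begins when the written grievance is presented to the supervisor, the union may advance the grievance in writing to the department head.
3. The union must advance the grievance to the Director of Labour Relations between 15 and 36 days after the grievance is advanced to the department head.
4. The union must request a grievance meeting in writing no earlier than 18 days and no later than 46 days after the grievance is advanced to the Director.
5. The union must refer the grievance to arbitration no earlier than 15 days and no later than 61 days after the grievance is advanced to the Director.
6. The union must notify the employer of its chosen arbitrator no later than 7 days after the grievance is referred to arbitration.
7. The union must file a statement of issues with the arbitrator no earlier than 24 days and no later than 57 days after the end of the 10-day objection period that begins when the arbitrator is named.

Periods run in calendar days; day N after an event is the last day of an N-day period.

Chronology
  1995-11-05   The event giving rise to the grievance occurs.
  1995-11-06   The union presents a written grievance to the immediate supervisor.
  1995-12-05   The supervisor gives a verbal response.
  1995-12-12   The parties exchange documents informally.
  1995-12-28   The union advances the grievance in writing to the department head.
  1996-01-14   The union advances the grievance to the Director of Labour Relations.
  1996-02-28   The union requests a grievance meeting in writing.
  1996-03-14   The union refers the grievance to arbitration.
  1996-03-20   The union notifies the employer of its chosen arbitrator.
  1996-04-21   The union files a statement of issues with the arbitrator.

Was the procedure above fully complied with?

No

(1) due by 1995-11-05 + 9 days = 1995-11-14; completed 1995-11-06, before the deadline.
(2) permitted from 1995-11-21 + 30 days = 1995-12-21 onward; done 1995-12-28, after the minimum wait.
(3) the permitted window runs from 1995-12-28 + 15 = 1996-01-12 to 1995-12-28 + 36 = 1996-02-02; 1996-01-14 falls inside that range.
(4) the permitted window runs from 1996-01-14 + 18 = 1996-02-01 to 1996-01-14 + 46 = 1996-02-29; done 1996-02-28 — within the window.
(5) the permitted window runs from 1996-01-14 + 15 = 1996-01-29 to 1996-01-14 + 61 = 1996-03-15; done 1996-03-14 — within the window.
(6) due by 1996-03-14 + 7 days = 1996-03-21; 1996-03-20 is within that limit.
(7) the permitted window runs from 1996-03-30 + 24 = 1996-04-23 to 1996-03-30 + 57 = 1996-05-26; done 1996-04-21 — 2 days before the window opened.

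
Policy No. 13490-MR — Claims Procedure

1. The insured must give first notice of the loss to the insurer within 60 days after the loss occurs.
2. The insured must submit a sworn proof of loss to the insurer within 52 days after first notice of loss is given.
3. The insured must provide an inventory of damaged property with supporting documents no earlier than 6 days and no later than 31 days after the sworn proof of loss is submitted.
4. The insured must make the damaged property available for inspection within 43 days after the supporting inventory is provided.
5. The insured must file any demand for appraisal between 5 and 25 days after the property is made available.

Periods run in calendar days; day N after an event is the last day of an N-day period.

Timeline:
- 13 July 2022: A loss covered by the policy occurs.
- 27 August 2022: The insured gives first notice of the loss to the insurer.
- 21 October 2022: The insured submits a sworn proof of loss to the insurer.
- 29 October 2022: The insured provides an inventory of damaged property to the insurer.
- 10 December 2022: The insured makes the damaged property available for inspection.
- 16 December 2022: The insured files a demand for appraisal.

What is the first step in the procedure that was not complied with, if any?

Step 1: 60 days after 13 July 2022 (when the loss occurs) is 11 September 2022; 27 August 2022 is within that limit.
Step 2: 52 days after 27 August 2022 (when first notice of loss is given) is 18 October 2022; done 21 October 2022 — 3 days late.

Step 2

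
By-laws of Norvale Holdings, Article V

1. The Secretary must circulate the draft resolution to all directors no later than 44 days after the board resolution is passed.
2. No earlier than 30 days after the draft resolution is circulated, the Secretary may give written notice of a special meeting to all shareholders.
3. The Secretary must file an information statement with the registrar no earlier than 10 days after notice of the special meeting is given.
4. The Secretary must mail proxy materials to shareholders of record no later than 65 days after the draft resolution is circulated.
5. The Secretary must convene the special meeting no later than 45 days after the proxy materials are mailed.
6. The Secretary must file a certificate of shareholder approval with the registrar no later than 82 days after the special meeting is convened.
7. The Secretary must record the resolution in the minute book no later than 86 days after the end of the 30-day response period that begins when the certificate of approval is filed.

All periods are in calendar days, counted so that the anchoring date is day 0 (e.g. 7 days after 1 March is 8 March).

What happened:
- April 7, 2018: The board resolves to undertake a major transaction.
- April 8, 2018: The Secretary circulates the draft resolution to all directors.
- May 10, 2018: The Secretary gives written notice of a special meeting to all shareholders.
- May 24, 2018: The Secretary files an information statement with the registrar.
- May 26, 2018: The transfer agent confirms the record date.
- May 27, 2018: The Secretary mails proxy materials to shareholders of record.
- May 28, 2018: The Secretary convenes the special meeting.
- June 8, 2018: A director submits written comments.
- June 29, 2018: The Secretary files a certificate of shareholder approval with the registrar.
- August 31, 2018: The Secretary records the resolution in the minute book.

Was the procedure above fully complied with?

Yes

Step 1 — counting 44 days from April 7, 2018 (when the board resolution is passed) gives a deadline of May 21, 2018; April 8, 2018 is within that limit.
Step 2 — must wait 30 days from April 8, 2018 (when the draft resolution is circulated), so not before May 8, 2018; done May 10, 2018, after the minimum wait.
Step 3 — must wait 10 days from May 10, 2018 (when notice of the special meeting is given), so not before May 20, 2018; done May 24, 2018, after the minimum wait.
Step 4 — counting 65 days from April 8, 2018 (when the draft resolution is circulated) gives a deadline of June 12, 2018; completed May 27, 2018, before the deadline.
Step 5 — counting 45 days from May 27, 2018 (when the proxy materials are mailed) gives a deadline of July 11, 2018; completed May 28, 2018, before the deadline.
Step 6 — counting 82 days from May 28, 2018 (when the special meeting is convened) gives a deadline of August 18, 2018; June 29, 2018 is within that limit.
Step 7 — counting 86 days from July 29, 2018 (end of the 30-day response period, which began when the certificate of approval is filed on June 29, 2018) gives a deadline of October 23, 2018; August 31, 2018 is within that limit.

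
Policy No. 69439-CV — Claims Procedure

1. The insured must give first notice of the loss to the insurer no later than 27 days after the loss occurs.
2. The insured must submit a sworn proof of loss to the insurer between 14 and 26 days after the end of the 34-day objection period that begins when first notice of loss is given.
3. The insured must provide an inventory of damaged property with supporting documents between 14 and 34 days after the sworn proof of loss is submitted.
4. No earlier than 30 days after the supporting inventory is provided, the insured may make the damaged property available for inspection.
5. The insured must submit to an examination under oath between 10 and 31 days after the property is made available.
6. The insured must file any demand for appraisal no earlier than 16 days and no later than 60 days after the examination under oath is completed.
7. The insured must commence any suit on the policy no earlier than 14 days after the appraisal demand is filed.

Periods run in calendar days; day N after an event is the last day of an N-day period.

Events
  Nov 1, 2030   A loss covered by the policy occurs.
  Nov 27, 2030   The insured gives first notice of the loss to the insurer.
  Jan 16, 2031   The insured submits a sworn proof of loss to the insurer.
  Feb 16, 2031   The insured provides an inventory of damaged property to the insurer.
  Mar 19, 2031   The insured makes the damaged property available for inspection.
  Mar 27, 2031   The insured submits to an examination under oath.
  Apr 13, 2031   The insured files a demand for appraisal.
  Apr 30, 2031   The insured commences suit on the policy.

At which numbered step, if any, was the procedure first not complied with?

Step 5

Step 1: 27 days after Nov 1, 2030 (when the loss occurs) is Nov 28, 2030; completed Nov 27, 2030, before the deadline.
Step 2: the window is 14–26 days after Dec 31, 2030 (end of the 34-day objection period, which began when first notice of loss is given on Nov 27, 2030), so Jan 14, 2031 through Jan 26, 2031; Jan 16, 2031 falls inside that range.
Step 3: the window is 14–34 days after Jan 16, 2031 (when the sworn proof of loss is submitted), so Jan 30, 2031 through Feb 19, 2031; Feb 16, 2031 falls inside that range.
Step 4: the earliest permitted date is 30 days after Feb 16, 2031 (when the supporting inventory is provided), i.e. Mar 18, 2031; Mar 19, 2031 is on or after that date.
Step 5: the window is 10–31 days after Mar 19, 2031 (when the property is made available), so Mar 29, 2031 through Apr 19, 2031; Mar 27, 2031 is 2 days too early.
Later steps need not be reached.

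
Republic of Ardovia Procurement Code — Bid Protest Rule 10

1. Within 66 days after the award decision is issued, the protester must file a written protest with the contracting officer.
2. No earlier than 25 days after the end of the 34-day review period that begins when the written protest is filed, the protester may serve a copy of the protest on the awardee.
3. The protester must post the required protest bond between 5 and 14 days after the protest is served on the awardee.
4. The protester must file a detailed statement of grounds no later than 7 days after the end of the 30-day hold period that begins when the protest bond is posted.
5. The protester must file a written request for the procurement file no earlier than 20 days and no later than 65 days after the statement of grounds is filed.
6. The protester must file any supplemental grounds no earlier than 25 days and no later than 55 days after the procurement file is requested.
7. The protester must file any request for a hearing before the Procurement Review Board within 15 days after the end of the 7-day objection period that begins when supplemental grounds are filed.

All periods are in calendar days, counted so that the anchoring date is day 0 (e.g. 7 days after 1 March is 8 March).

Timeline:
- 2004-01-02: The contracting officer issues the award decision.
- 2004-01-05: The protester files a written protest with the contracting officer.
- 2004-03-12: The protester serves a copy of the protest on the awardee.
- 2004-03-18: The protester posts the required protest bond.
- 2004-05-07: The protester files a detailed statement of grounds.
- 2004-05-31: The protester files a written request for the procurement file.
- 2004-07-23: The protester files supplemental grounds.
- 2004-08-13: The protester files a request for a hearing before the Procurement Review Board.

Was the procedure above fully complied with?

No

(1) due by 2004-01-02 + 66 days = 2004-03-08; done 2004-01-05 — timely.
(2) permitted from 2004-02-08 + 25 days = 2004-03-04 onward; done 2004-03-12, after the minimum wait.
(3) the permitted window runs from 2004-03-12 + 5 = 2004-03-17 to 2004-03-12 + 14 = 2004-03-26; done 2004-03-18, which is between those dates.
(4) due by 2004-04-17 + 7 days = 2004-04-24; done 2004-05-07 — 13 days late.
No need to go further; step 4 was not satisfied.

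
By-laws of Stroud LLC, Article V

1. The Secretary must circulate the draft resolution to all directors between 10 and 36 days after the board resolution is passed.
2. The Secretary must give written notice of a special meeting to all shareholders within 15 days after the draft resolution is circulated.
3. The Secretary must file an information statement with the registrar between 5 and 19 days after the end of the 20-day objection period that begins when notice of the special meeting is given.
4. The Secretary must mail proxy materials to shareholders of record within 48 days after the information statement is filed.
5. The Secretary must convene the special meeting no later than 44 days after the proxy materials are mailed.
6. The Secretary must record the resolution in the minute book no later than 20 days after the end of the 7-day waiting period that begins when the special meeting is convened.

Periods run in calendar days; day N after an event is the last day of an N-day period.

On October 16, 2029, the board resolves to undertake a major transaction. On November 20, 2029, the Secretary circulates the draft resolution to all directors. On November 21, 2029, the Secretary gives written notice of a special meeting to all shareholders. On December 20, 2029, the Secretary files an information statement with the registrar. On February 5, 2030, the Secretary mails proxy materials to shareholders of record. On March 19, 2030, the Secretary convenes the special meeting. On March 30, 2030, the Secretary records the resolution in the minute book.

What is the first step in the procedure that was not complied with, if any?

None — every step was satisfied

Step 1: the window is 10–36 days after October 16, 2029 (when the board resolution is passed), so October 26, 2029 through November 21, 2029; done November 20, 2029, which is between those dates.
Step 2: 15 days after November 20, 2029 (when the draft resolution is circulated) is December 5, 2029; November 21, 2029 is within that limit.
Step 3: the window is 5–19 days after December 11, 2029 (end of the 20-day objection period, which began when notice of the special meeting is given on November 21, 2029), so December 16, 2029 through December 30, 2029; done December 20, 2029 — within the window.
Step 4: 48 days after December 20, 2029 (when the information statement is filed) is February 6, 2030; done February 5, 2030 — timely.
Step 5: 44 days after February 5, 2030 (when the proxy materials are mailed) is March 21, 2030; done March 19, 2030 — timely.
Step 6: 20 days after March 26, 2030 (end of the 7-day waiting period, which began when the special meeting is convened on March 19, 2030) is April 15, 2030; completed March 30, 2030, before the deadline.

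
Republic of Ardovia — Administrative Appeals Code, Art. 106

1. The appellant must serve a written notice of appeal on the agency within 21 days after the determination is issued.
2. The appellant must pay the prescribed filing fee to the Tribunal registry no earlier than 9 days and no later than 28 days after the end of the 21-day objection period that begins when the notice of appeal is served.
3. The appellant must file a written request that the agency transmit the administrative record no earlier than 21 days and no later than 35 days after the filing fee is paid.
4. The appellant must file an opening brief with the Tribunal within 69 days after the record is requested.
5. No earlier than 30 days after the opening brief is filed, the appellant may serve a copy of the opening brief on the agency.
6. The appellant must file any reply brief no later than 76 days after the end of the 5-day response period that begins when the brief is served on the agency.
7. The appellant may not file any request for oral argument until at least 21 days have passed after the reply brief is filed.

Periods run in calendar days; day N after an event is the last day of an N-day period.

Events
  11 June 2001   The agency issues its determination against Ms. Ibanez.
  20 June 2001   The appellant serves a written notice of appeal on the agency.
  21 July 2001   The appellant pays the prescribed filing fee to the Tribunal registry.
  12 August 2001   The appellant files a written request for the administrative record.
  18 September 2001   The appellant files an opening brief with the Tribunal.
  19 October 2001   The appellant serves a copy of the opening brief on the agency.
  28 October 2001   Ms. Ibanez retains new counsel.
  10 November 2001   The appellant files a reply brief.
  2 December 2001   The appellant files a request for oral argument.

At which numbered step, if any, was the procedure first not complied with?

Step 1 — counting 21 days from 11 June 2001 (when the determination is issued) gives a deadline of 2 July 2001; completed 20 June 2001, before the deadline.
Step 2 — 9 and 28 days from 11 July 2001 (end of the 21-day objection period, which began when the notice of appeal is served on 20 June 2001) are 20 July 2001 and 8 August 2001 respectively; 21 July 2001 falls inside that range.
Step 3 — 21 and 35 days from 21 July 2001 (when the filing fee is paid) are 11 August 2001 and 25 August 2001 respectively; 12 August 2001 falls inside that range.
Step 4 — counting 69 days from 12 August 2001 (when the record is requested) gives a deadline of 20 October 2001; 18 September 2001 is within that limit.
Step 5 — must wait 30 days from 18 September 2001 (when the opening brief is filed), so not before 18 October 2001; done 19 October 2001 — permitted.
Step 6 — counting 76 days from 24 October 2001 (end of the 5-day response period, which began when the brief is served on the agency on 19 October 2001) gives a deadline of 8 January 2002; 10 November 2001 is within that limit.
Step 7 — must wait 21 days from 10 November 2001 (when the reply brief is filed), so not before 1 December 2001; done 2 December 2001, after the minimum wait.

None — every step was satisfied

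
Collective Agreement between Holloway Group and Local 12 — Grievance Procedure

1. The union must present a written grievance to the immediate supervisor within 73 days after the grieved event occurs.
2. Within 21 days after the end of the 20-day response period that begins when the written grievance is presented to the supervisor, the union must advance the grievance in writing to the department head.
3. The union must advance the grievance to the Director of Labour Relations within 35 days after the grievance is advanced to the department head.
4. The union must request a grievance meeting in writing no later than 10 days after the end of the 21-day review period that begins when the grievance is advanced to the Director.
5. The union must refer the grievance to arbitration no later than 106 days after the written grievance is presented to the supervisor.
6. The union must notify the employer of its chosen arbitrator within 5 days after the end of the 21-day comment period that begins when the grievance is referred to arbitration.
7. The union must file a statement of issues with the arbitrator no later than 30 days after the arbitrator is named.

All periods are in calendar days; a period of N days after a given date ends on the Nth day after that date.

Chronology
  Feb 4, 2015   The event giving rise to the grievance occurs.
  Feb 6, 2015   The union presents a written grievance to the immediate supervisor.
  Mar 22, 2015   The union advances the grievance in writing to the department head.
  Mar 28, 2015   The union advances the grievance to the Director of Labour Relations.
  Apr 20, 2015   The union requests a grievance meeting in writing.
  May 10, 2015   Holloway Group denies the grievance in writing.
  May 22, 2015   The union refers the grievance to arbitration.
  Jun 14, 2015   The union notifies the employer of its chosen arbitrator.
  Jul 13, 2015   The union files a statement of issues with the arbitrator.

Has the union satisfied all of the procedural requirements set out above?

No

(1) due by Feb 4, 2015 + 73 days = Apr 18, 2015; completed Feb 6, 2015, before the deadline.
(2) due by Feb 26, 2015 + 21 days = Mar 19, 2015; done Mar 22, 2015 — 3 days late.
Later steps need not be reached.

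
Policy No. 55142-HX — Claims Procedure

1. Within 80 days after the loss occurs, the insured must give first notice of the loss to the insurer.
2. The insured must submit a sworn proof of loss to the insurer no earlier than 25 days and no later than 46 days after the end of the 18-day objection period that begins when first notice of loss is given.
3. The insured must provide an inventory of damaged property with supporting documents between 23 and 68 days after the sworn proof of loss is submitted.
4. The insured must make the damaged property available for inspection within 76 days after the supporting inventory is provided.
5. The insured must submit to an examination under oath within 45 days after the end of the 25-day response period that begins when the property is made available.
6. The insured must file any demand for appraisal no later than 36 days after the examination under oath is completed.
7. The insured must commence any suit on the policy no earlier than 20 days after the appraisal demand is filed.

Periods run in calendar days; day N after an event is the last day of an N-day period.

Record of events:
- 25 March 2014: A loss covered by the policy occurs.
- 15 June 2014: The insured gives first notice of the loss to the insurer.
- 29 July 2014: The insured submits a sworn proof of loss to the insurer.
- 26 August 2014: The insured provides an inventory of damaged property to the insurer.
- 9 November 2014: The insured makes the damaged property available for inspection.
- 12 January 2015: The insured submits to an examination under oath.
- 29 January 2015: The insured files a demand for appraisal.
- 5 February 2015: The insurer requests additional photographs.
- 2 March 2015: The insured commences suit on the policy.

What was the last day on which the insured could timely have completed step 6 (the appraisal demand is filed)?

17 February 2015

Step 6 runs from 12 January 2015, when the examination under oath is completed. 36 days after 12 January 2015 is 17 February 2015.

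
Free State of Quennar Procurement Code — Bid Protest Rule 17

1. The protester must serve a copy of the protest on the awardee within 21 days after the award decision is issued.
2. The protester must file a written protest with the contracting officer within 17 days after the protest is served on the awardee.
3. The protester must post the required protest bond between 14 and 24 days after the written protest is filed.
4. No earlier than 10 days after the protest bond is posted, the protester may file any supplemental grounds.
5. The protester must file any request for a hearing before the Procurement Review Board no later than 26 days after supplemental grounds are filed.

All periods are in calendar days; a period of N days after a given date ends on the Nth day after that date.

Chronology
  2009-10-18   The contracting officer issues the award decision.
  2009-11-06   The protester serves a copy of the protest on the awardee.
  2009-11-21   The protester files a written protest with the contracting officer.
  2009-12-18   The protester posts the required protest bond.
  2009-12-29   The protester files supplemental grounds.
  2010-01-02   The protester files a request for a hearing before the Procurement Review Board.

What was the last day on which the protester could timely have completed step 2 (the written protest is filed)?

2009-11-23

Step 2 runs from 2009-11-06, when the protest is served on the awardee. 17 days after 2009-11-06 is 2009-11-23.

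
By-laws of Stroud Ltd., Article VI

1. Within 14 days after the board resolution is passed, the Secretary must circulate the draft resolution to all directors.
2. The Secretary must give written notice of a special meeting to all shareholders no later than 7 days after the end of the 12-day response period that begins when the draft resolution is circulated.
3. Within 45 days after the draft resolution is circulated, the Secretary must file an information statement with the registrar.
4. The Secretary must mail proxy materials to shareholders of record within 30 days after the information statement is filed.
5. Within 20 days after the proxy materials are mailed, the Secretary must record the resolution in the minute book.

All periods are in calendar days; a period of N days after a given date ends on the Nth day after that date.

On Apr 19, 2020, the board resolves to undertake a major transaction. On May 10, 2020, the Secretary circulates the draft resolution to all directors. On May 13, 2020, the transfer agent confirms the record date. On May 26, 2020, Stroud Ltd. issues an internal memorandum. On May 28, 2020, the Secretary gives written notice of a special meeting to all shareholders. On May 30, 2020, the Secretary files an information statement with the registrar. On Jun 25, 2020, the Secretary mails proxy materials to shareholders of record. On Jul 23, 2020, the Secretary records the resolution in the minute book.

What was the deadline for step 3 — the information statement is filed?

Step 3 runs from May 10, 2020, when the draft resolution is circulated. 45 days after May 10, 2020 is Jun 24, 2020.

Jun 24, 2020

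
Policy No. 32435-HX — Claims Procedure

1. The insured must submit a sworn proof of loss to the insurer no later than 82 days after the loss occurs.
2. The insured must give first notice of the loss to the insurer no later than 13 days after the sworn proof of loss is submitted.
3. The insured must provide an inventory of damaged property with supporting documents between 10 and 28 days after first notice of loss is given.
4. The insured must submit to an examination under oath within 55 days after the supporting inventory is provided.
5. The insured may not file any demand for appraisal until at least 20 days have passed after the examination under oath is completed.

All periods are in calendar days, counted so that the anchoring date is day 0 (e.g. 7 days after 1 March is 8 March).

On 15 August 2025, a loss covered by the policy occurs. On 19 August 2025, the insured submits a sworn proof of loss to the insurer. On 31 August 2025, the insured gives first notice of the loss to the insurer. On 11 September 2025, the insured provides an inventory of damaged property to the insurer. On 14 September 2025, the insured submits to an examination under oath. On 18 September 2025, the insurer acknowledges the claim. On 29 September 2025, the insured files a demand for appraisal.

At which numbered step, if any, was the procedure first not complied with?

Step 5

(1) due by 15 August 2025 + 82 days = 5 November 2025; completed 19 August 2025, before the deadline.
(2) due by 19 August 2025 + 13 days = 1 September 2025; 31 August 2025 is within that limit.
(3) the permitted window runs from 31 August 2025 + 10 = 10 September 2025 to 31 August 2025 + 28 = 28 September 2025; done 11 September 2025, which is between those dates.
(4) due by 11 September 2025 + 55 days = 5 November 2025; completed 14 September 2025, before the deadline.
(5) permitted from 14 September 2025 + 20 days = 4 October 2025 onward; done 29 September 2025 — 5 days too early.
No need to go further; step 5 was not satisfied.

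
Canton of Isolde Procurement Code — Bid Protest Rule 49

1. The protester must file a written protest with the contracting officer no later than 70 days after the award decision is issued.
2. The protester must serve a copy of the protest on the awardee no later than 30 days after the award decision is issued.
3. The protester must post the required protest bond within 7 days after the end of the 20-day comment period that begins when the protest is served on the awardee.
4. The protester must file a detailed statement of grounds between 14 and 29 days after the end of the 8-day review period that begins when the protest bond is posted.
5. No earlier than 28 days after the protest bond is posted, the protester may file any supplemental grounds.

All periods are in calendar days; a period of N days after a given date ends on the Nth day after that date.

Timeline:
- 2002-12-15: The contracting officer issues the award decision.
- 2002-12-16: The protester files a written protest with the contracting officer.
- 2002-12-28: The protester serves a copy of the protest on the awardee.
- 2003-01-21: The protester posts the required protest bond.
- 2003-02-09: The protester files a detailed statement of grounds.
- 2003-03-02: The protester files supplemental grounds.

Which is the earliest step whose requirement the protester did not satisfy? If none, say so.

(1) due by 2002-12-15 + 70 days = 2003-02-23; 2002-12-16 is within that limit.
(2) due by 2002-12-15 + 30 days = 2003-01-14; done 2002-12-28 — timely.
(3) due by 2003-01-17 + 7 days = 2003-01-24; completed 2003-01-21, before the deadline.
(4) the permitted window runs from 2003-01-29 + 14 = 2003-02-12 to 2003-01-29 + 29 = 2003-02-27; done 2003-02-09 — 3 days before the window opened.
Later steps need not be reached.

Step 4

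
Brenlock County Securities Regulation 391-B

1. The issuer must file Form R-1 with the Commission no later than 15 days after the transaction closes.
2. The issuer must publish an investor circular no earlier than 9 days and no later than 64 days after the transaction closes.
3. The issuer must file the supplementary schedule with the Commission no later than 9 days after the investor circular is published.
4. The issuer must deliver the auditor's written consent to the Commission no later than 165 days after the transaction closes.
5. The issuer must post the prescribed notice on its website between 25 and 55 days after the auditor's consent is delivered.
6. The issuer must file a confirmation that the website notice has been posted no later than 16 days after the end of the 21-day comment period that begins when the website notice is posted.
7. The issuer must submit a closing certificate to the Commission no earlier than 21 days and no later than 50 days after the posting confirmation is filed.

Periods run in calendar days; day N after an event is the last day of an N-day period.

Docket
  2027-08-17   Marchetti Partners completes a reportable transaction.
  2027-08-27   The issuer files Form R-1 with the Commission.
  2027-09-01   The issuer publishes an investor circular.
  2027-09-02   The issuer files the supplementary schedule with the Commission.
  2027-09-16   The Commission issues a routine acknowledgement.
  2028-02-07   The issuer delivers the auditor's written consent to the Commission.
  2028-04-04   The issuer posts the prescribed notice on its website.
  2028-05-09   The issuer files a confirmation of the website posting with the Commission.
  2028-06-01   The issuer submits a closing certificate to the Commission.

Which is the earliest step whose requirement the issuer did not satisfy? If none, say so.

Step 4

(1) due by 2027-08-17 + 15 days = 2027-09-01; completed 2027-08-27, before the deadline.
(2) the permitted window runs from 2027-08-17 + 9 = 2027-08-26 to 2027-08-17 + 64 = 2027-10-20; done 2027-09-01, which is between those dates.
(3) due by 2027-09-01 + 9 days = 2027-09-10; done 2027-09-02 — timely.
(4) due by 2027-08-17 + 165 days = 2028-01-29; done 2028-02-07 — 9 days late.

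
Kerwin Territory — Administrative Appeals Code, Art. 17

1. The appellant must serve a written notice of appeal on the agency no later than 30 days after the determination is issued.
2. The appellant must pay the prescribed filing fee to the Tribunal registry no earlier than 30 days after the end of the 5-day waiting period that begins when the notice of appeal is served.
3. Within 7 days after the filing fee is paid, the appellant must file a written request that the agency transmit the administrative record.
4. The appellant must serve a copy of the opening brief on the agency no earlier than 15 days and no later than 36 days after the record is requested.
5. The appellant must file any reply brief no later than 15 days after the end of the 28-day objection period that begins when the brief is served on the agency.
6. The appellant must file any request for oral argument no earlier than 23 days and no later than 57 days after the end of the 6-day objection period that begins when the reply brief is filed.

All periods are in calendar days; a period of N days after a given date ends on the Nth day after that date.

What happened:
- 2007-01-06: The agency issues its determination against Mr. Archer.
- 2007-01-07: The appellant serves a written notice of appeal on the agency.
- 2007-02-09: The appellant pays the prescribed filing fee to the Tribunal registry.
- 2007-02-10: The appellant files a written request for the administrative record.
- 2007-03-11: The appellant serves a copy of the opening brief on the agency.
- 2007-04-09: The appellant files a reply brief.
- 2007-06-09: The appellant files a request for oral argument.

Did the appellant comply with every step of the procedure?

Step 1 — counting 30 days from 2007-01-06 (when the determination is issued) gives a deadline of 2007-02-05; 2007-01-07 is within that limit.
Step 2 — must wait 30 days from 2007-01-12 (end of the 5-day waiting period, which began when the notice of appeal is served on 2007-01-07), so not before 2007-02-11; acted on 2007-02-09, 2 days prematurely.

No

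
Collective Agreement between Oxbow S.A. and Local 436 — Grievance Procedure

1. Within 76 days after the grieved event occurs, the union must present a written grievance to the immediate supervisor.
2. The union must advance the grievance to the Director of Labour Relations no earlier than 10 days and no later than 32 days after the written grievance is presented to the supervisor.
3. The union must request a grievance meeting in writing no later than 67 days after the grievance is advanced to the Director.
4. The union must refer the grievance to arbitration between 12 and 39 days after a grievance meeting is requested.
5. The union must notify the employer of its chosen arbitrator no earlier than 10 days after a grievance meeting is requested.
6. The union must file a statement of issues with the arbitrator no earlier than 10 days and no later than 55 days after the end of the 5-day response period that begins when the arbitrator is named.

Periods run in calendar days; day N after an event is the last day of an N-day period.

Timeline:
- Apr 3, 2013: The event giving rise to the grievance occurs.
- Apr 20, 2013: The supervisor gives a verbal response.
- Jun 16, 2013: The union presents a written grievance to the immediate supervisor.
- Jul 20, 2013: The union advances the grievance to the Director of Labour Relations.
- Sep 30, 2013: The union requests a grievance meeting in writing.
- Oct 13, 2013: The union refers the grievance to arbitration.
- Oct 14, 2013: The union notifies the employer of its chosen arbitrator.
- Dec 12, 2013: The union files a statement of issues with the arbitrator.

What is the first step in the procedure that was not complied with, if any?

Step 1: 76 days after Apr 3, 2013 (when the grieved event occurs) is Jun 18, 2013; completed Jun 16, 2013, before the deadline.
Step 2: the window is 10–32 days after Jun 16, 2013 (when the written grievance is presented to the supervisor), so Jun 26, 2013 through Jul 18, 2013; Jul 20, 2013 is 2 days past the end of the window.

Step 2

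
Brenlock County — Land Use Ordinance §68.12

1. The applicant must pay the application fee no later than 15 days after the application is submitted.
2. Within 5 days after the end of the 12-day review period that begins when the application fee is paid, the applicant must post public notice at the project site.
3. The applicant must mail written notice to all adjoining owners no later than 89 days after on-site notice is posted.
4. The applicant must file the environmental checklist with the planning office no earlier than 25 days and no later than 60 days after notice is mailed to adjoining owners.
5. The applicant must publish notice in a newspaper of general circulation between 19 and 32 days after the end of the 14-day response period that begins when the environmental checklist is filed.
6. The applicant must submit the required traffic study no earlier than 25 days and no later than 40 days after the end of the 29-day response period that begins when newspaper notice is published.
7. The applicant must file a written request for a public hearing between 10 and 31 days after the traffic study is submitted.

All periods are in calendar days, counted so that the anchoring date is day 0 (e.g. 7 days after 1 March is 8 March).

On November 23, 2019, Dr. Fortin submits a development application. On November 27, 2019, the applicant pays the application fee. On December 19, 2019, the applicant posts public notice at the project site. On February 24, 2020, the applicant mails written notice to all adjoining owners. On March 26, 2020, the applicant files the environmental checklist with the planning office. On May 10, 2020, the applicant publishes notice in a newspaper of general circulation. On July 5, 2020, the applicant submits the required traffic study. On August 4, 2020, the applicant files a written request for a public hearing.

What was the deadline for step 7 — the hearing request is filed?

August 5, 2020

Step 7 runs from July 5, 2020, when the traffic study is submitted. The window is 10–31 days after July 5, 2020; it closes on August 5, 2020.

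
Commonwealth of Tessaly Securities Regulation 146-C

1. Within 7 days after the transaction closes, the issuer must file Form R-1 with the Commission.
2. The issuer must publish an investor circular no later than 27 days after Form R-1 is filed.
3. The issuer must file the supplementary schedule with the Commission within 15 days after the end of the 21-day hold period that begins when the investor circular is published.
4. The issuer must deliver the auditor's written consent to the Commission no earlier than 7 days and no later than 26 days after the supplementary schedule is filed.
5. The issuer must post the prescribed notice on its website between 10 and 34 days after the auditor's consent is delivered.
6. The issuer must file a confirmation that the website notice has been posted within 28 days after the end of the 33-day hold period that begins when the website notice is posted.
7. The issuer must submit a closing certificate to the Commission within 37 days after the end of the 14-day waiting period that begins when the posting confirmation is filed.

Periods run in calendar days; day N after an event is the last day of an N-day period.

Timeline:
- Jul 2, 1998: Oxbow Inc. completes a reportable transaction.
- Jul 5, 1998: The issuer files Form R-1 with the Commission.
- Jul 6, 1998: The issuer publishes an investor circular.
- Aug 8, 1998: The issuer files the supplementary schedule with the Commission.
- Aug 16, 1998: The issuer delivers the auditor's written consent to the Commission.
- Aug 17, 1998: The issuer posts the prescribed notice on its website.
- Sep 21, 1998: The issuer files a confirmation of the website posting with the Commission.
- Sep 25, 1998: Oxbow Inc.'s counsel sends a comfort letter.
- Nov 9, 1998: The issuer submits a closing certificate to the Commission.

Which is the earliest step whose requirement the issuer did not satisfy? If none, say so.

Step 1 — counting 7 days from Jul 2, 1998 (when the transaction closes) gives a deadline of Jul 9, 1998; completed Jul 5, 1998, before the deadline.
Step 2 — counting 27 days from Jul 5, 1998 (when Form R-1 is filed) gives a deadline of Aug 1, 1998; Jul 6, 1998 is within that limit.
Step 3 — counting 15 days from Jul 27, 1998 (end of the 21-day hold period, which began when the investor circular is published on Jul 6, 1998) gives a deadline of Aug 11, 1998; Aug 8, 1998 is within that limit.
Step 4 — 7 and 26 days from Aug 8, 1998 (when the supplementary schedule is filed) are Aug 15, 1998 and Sep 3, 1998 respectively; done Aug 16, 1998, which is between those dates.
Step 5 — 10 and 34 days from Aug 16, 1998 (when the auditor's consent is delivered) are Aug 26, 1998 and Sep 19, 1998 respectively; done Aug 17, 1998 — 9 days before the window opened.
The procedure was therefore not followed at step 5.

Step 5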